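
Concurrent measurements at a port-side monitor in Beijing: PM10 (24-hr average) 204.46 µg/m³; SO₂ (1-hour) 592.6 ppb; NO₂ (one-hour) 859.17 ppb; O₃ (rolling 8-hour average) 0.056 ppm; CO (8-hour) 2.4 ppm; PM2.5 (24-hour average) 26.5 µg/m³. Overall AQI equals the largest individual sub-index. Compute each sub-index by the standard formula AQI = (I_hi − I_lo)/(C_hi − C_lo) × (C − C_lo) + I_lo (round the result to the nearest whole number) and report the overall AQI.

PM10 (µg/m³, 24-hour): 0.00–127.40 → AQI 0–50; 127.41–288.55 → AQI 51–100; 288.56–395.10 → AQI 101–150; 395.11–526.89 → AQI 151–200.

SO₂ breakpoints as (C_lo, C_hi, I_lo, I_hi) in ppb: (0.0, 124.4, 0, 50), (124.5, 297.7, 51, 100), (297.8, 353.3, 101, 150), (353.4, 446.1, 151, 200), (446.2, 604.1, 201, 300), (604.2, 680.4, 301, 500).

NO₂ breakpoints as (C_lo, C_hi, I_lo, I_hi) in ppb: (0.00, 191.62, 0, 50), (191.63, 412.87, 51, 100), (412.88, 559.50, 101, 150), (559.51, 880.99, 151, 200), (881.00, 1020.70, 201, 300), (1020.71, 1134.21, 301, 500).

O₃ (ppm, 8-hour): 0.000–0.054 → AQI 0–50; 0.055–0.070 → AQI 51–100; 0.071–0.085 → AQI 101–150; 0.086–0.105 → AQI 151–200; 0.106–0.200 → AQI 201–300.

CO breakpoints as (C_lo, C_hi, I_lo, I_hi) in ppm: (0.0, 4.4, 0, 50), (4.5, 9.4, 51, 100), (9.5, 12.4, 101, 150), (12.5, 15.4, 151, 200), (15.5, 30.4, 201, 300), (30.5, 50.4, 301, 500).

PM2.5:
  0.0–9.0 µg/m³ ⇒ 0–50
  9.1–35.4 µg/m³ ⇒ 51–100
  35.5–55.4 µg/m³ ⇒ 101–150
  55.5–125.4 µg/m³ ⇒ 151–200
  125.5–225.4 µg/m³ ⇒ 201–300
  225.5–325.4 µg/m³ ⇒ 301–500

PM10: 204.46 ∈ [127.41, 288.55] ↔ index [51, 100].
51 + (204.46−127.41)·(100−51)/(288.55−127.41) = 51 + 77.05·49/161.14 ≈ 74.43, so AQI = 74.
SO₂ 592.6: bracket 446.2–604.1 → index 201–300; slope 99/157.9, offset 146.4.
AQI = 201 + 99/157.9·146.4 ≈ 292.79 ⇒ 293.
NO₂: 859.17 lies in 559.51–880.99, so I_lo=151, I_hi=200, C_lo=559.51, C_hi=880.99.
(200−151)/(880.99−559.51) × (859.17−559.51) + 151 = 49/321.48 × 299.66 + 151 ≈ 196.67 → 197.
O₃: 0.056 lies in 0.055–0.070, so I_lo=51, I_hi=100, C_lo=0.055, C_hi=0.070.
(100−51)/(0.070−0.055) × (0.056−0.055) + 51 = 49/0.015 × 0.001 + 51 ≈ 54.27 → 54.
CO: row 0.0–4.4 (AQI 0–50). (50−0)·(2.4−0.0)/(4.4−0.0) + 0 = 50·2.4/4.4 + 0 ≈ 27.27 → 27.
PM2.5: row 9.1–35.4 (AQI 51–100). (100−51)·(26.5−9.1)/(35.4−9.1) + 51 = 49·17.4/26.3 + 51 ≈ 83.42 → 83.
Sub-indices: PM10→74, SO₂→293, NO₂→197, O₃→54, CO→27, PM2.5→83. Overall AQI = max = 293; dominant pollutant is SO₂.

293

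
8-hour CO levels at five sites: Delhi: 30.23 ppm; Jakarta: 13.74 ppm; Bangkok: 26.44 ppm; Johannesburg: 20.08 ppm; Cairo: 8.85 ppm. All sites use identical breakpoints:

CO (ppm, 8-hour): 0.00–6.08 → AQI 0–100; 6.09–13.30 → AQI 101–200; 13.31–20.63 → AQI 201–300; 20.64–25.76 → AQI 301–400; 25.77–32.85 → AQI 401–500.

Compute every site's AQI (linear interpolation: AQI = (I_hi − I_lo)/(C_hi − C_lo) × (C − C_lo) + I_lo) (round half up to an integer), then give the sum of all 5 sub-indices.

1512

Delhi: 30.23 ∈ [25.77, 32.85] ↔ index [401, 500].
401 + (30.23−25.77)·(500−401)/(32.85−25.77) = 401 + 4.46·99/7.08 ≈ 463.36, so AQI = 463.
Jakarta 13.74: bracket 13.31–20.63 → index 201–300; slope 99/7.32, offset 0.43.
AQI = 201 + 99/7.32·0.43 ≈ 206.82 ⇒ 207.
Bangkok: 26.44 lies in 25.77–32.85, so I_lo=401, I_hi=500, C_lo=25.77, C_hi=32.85.
(500−401)/(32.85−25.77) × (26.44−25.77) + 401 = 99/7.08 × 0.67 + 401 ≈ 410.37 → 410.
Johannesburg: 20.08 lies in 13.31–20.63, so I_lo=201, I_hi=300, C_lo=13.31, C_hi=20.63.
(300−201)/(20.63−13.31) × (20.08−13.31) + 201 = 99/7.32 × 6.77 + 201 ≈ 292.56 → 293.
Cairo: 8.85 lies in 6.09–13.30, so I_lo=101, I_hi=200, C_lo=6.09, C_hi=13.30.
(200−101)/(13.30−6.09) × (8.85−6.09) + 101 = 99/7.21 × 2.76 + 101 ≈ 138.90 → 139.
AQIs: Delhi=463, Jakarta=207, Bangkok=410, Johannesburg=293, Cairo=139. Sum = 463 + 207 + 410 + 293 + 139 = 1512.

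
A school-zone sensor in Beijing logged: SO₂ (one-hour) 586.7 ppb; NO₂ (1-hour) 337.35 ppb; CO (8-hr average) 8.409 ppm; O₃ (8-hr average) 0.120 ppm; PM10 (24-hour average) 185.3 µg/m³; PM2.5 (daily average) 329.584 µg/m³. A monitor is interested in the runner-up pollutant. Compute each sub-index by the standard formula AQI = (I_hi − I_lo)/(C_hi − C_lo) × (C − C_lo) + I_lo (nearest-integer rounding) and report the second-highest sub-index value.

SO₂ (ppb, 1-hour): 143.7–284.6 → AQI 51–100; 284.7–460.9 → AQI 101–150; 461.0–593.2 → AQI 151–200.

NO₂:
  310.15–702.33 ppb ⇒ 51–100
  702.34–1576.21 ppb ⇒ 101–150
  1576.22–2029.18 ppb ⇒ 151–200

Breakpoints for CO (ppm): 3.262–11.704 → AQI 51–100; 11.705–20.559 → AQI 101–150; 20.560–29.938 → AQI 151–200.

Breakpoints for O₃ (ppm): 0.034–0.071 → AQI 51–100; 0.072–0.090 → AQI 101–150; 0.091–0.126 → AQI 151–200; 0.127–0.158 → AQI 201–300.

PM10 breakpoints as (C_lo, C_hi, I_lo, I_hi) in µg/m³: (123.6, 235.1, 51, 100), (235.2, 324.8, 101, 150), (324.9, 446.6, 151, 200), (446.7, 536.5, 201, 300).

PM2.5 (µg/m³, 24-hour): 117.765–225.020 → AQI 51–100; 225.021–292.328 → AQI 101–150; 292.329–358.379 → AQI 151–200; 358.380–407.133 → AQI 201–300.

192

SO₂: row 461.0–593.2 (AQI 151–200). (200−151)·(586.7−461.0)/(593.2−461.0) + 151 = 49·125.7/132.2 + 151 ≈ 197.59 → 198.
NO₂ 337.35: bracket 310.15–702.33 → index 51–100; slope 49/392.18, offset 27.20.
AQI = 51 + 49/392.18·27.20 ≈ 54.40 ⇒ 54.
CO: 8.409 ∈ [3.262, 11.704] ↔ index [51, 100].
51 + (8.409−3.262)·(100−51)/(11.704−3.262) = 51 + 5.147·49/8.442 ≈ 80.87, so AQI = 81.
O₃: row 0.091–0.126 (AQI 151–200). (200−151)·(0.120−0.091)/(0.126−0.091) + 151 = 49·0.029/0.035 + 151 ≈ 191.60 → 192.
PM10 185.3: bracket 123.6–235.1 → index 51–100; slope 49/111.5, offset 61.7.
AQI = 51 + 49/111.5·61.7 ≈ 78.11 ⇒ 78.
PM2.5: row 292.329–358.379 (AQI 151–200). (200−151)·(329.584−292.329)/(358.379−292.329) + 151 = 49·37.255/66.050 + 151 ≈ 178.64 → 179.
Sub-indices: SO₂→198, NO₂→54, CO→81, O₃→192, PM10→78, PM2.5→179. Ranked high→low: 198, 192, 179, 81, 78, 54. Second-highest sub-index = 192.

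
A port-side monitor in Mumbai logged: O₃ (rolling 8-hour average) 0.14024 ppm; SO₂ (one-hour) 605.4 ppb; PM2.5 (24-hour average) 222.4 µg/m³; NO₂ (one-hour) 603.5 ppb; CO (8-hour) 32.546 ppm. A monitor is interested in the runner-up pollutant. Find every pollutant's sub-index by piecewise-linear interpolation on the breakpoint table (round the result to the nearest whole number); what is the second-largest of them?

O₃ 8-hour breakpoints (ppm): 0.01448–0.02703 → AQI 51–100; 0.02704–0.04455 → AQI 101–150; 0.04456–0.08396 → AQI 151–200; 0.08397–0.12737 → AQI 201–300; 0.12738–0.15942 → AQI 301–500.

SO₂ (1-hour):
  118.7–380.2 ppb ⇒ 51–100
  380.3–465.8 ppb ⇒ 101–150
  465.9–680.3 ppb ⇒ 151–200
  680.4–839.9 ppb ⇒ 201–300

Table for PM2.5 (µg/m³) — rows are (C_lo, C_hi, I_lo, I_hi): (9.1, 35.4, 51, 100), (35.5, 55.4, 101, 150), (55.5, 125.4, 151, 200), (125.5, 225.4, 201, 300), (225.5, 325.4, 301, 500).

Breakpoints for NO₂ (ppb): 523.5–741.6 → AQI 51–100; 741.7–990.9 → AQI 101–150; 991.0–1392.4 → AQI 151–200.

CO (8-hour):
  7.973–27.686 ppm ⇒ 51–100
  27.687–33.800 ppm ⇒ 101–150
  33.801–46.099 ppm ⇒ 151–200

297

O₃: 0.14024 lies in 0.12738–0.15942, so I_lo=301, I_hi=500, C_lo=0.12738, C_hi=0.15942.
(500−301)/(0.15942−0.12738) × (0.14024−0.12738) + 301 = 199/0.03204 × 0.01286 + 301 ≈ 380.87 → 381.
SO₂: row 465.9–680.3 (AQI 151–200). (200−151)·(605.4−465.9)/(680.3−465.9) + 151 = 49·139.5/214.4 + 151 ≈ 182.88 → 183.
PM2.5: row 125.5–225.4 (AQI 201–300). (300−201)·(222.4−125.5)/(225.4−125.5) + 201 = 99·96.9/99.9 + 201 ≈ 297.03 → 297.
NO₂: row 523.5–741.6 (AQI 51–100). (100−51)·(603.5−523.5)/(741.6−523.5) + 51 = 49·80.0/218.1 + 51 ≈ 68.97 → 69.
CO 32.546: bracket 27.687–33.800 → index 101–150; slope 49/6.113, offset 4.859.
AQI = 101 + 49/6.113·4.859 ≈ 139.95 ⇒ 140.
Sub-indices: O₃→381, SO₂→183, PM2.5→297, NO₂→69, CO→140. Ranked high→low: 381, 297, 183, 140, 69. Second-highest sub-index = 297.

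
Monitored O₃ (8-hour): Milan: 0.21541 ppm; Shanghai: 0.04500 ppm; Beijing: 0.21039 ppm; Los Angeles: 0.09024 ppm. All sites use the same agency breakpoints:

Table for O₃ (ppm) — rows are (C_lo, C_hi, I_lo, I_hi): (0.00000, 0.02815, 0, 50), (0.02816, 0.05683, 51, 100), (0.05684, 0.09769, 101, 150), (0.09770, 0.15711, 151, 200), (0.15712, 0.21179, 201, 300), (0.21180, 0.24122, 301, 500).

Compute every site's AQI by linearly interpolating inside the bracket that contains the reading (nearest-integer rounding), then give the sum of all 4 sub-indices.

Milan: row 0.21180–0.24122 (AQI 301–500). (500−301)·(0.21541−0.21180)/(0.24122−0.21180) + 301 = 199·0.00361/0.02942 + 301 ≈ 325.42 → 325.
Shanghai: 0.04500 ∈ [0.02816, 0.05683] ↔ index [51, 100].
51 + (0.04500−0.02816)·(100−51)/(0.05683−0.02816) = 51 + 0.01684·49/0.02867 ≈ 79.78, so AQI = 80.
Beijing: row 0.15712–0.21179 (AQI 201–300). (300−201)·(0.21039−0.15712)/(0.21179−0.15712) + 201 = 99·0.05327/0.05467 + 201 ≈ 297.46 → 297.
Los Angeles: row 0.05684–0.09769 (AQI 101–150). (150−101)·(0.09024−0.05684)/(0.09769−0.05684) + 101 = 49·0.03340/0.04085 + 101 ≈ 141.06 → 141.
AQIs: Milan=325, Shanghai=80, Beijing=297, Los Angeles=141. Sum = 325 + 80 + 297 + 141 = 843.

843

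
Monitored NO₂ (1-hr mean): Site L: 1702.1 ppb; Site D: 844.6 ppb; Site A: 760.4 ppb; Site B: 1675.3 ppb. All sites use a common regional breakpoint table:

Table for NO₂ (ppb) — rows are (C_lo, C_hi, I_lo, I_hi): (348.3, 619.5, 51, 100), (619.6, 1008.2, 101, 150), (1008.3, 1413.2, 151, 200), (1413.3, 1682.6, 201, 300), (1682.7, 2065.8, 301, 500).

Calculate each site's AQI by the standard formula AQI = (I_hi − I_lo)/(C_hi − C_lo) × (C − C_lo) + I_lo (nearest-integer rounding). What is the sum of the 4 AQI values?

Site L: 1702.1 lies in 1682.7–2065.8, so I_lo=301, I_hi=500, C_lo=1682.7, C_hi=2065.8.
(500−301)/(2065.8−1682.7) × (1702.1−1682.7) + 301 = 199/383.1 × 19.4 + 301 ≈ 311.08 → 311.
Site D: row 619.6–1008.2 (AQI 101–150). (150−101)·(844.6−619.6)/(1008.2−619.6) + 101 = 49·225.0/388.6 + 101 ≈ 129.37 → 129.
Site A 760.4: bracket 619.6–1008.2 → index 101–150; slope 49/388.6, offset 140.8.
AQI = 101 + 49/388.6·140.8 ≈ 118.75 ⇒ 119.
Site B 1675.3: bracket 1413.3–1682.6 → index 201–300; slope 99/269.3, offset 262.0.
AQI = 201 + 99/269.3·262.0 ≈ 297.32 ⇒ 297.
AQIs: Site L=311, Site D=129, Site A=119, Site B=297. Sum = 311 + 129 + 119 + 297 = 856.

856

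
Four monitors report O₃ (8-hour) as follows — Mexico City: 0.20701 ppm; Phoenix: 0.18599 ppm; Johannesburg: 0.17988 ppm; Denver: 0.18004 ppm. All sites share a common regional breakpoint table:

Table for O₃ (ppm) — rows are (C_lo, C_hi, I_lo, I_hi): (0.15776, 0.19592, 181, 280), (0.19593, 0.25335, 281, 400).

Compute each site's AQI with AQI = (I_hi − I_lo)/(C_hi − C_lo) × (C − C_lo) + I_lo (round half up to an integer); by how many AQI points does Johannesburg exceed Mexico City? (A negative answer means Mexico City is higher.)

Mexico City: 0.20701 ∈ [0.19593, 0.25335] ↔ index [281, 400].
281 + (0.20701−0.19593)·(400−281)/(0.25335−0.19593) = 281 + 0.01108·119/0.05742 ≈ 303.96, so AQI = 304.
Phoenix: 0.18599 lies in 0.15776–0.19592, so I_lo=181, I_hi=280, C_lo=0.15776, C_hi=0.19592.
(280−181)/(0.19592−0.15776) × (0.18599−0.15776) + 181 = 99/0.03816 × 0.02823 + 181 ≈ 254.24 → 254.
Johannesburg: 0.17988 ∈ [0.15776, 0.19592] ↔ index [181, 280].
181 + (0.17988−0.15776)·(280−181)/(0.19592−0.15776) = 181 + 0.02212·99/0.03816 ≈ 238.39, so AQI = 238.
Denver: 0.18004 ∈ [0.15776, 0.19592] ↔ index [181, 280].
181 + (0.18004−0.15776)·(280−181)/(0.19592−0.15776) = 181 + 0.02228·99/0.03816 ≈ 238.80, so AQI = 239.
AQIs: Mexico City=304, Phoenix=254, Johannesburg=238, Denver=239. Johannesburg (238) − Mexico City (304) = -66.

-66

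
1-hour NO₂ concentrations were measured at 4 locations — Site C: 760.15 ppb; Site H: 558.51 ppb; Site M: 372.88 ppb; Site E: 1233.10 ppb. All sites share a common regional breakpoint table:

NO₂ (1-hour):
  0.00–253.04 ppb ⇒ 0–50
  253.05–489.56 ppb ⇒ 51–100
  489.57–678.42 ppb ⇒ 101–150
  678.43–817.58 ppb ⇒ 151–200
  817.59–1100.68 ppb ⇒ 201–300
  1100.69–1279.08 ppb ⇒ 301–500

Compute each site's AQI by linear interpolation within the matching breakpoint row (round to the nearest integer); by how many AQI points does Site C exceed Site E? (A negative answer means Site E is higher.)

-269

Site C: row 678.43–817.58 (AQI 151–200). (200−151)·(760.15−678.43)/(817.58−678.43) + 151 = 49·81.72/139.15 + 151 ≈ 179.78 → 180.
Site H 558.51: bracket 489.57–678.42 → index 101–150; slope 49/188.85, offset 68.94.
AQI = 101 + 49/188.85·68.94 ≈ 118.89 ⇒ 119.
Site M: 372.88 lies in 253.05–489.56, so I_lo=51, I_hi=100, C_lo=253.05, C_hi=489.56.
(100−51)/(489.56−253.05) × (372.88−253.05) + 51 = 49/236.51 × 119.83 + 51 ≈ 75.83 → 76.
Site E: 1233.10 lies in 1100.69–1279.08, so I_lo=301, I_hi=500, C_lo=1100.69, C_hi=1279.08.
(500−301)/(1279.08−1100.69) × (1233.10−1100.69) + 301 = 199/178.39 × 132.41 + 301 ≈ 448.71 → 449.
AQIs: Site C=180, Site H=119, Site M=76, Site E=449. Site C (180) − Site E (449) = -269.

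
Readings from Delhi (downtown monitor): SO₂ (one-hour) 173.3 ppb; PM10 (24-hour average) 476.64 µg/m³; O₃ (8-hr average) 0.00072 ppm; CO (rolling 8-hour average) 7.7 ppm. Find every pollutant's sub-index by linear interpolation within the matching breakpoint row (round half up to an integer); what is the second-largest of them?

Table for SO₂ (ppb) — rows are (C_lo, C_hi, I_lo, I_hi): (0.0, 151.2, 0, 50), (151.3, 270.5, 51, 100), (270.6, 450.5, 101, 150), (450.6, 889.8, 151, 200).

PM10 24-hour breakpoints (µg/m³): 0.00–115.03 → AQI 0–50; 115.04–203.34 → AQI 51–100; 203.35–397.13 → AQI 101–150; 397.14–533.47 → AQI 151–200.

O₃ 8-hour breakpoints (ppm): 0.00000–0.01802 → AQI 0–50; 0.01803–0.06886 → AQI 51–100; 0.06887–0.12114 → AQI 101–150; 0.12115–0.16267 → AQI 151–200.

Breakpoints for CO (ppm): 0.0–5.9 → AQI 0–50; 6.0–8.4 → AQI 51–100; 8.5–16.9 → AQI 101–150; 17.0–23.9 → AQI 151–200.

86

SO₂: 173.3 lies in 151.3–270.5, so I_lo=51, I_hi=100, C_lo=151.3, C_hi=270.5.
(100−51)/(270.5−151.3) × (173.3−151.3) + 51 = 49/119.2 × 22.0 + 51 ≈ 60.04 → 60.
PM10: 476.64 lies in 397.14–533.47, so I_lo=151, I_hi=200, C_lo=397.14, C_hi=533.47.
(200−151)/(533.47−397.14) × (476.64−397.14) + 151 = 49/136.33 × 79.50 + 151 ≈ 179.57 → 180.
O₃ 0.00072: bracket 0.00000–0.01802 → index 0–50; slope 50/0.01802, offset 0.00072.
AQI = 0 + 50/0.01802·0.00072 ≈ 2.00 ⇒ 2.
CO: 7.7 lies in 6.0–8.4, so I_lo=51, I_hi=100, C_lo=6.0, C_hi=8.4.
(100−51)/(8.4−6.0) × (7.7−6.0) + 51 = 49/2.4 × 1.7 + 51 ≈ 85.71 → 86.
Sub-indices: SO₂→60, PM10→180, O₃→2, CO→86. Ranked high→low: 180, 86, 60, 2. Second-highest sub-index = 86.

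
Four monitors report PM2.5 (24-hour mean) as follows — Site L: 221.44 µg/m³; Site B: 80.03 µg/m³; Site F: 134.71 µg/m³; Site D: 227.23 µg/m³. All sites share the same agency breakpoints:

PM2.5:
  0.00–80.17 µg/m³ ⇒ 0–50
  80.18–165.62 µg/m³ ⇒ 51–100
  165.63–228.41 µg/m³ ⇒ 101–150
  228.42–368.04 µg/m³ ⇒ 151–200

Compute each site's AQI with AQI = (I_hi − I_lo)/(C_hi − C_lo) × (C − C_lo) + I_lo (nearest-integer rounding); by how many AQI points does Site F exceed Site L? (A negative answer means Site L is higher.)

Site L: 221.44 lies in 165.63–228.41, so I_lo=101, I_hi=150, C_lo=165.63, C_hi=228.41.
(150−101)/(228.41−165.63) × (221.44−165.63) + 101 = 49/62.78 × 55.81 + 101 ≈ 144.56 → 145.
Site B 80.03: bracket 0.00–80.17 → index 0–50; slope 50/80.17, offset 80.03.
AQI = 0 + 50/80.17·80.03 ≈ 49.91 ⇒ 50.
Site F: row 80.18–165.62 (AQI 51–100). (100−51)·(134.71−80.18)/(165.62−80.18) + 51 = 49·54.53/85.44 + 51 ≈ 82.27 → 82.
Site D 227.23: bracket 165.63–228.41 → index 101–150; slope 49/62.78, offset 61.60.
AQI = 101 + 49/62.78·61.60 ≈ 149.08 ⇒ 149.
AQIs: Site L=145, Site B=50, Site F=82, Site D=149. Site F (82) − Site L (145) = -63.

-63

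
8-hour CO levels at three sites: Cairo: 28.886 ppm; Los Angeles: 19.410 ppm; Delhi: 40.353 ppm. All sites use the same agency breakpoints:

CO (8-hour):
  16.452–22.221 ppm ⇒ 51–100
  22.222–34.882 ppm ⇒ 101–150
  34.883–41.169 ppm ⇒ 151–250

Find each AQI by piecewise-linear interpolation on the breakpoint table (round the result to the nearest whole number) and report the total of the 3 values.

Cairo: row 22.222–34.882 (AQI 101–150). (150−101)·(28.886−22.222)/(34.882−22.222) + 101 = 49·6.664/12.660 + 101 ≈ 126.79 → 127.
Los Angeles: 19.410 ∈ [16.452, 22.221] ↔ index [51, 100].
51 + (19.410−16.452)·(100−51)/(22.221−16.452) = 51 + 2.958·49/5.769 ≈ 76.12, so AQI = 76.
Delhi: 40.353 lies in 34.883–41.169, so I_lo=151, I_hi=250, C_lo=34.883, C_hi=41.169.
(250−151)/(41.169−34.883) × (40.353−34.883) + 151 = 99/6.286 × 5.470 + 151 ≈ 237.15 → 237.
AQIs: Cairo=127, Los Angeles=76, Delhi=237. Sum = 127 + 76 + 237 = 440.

440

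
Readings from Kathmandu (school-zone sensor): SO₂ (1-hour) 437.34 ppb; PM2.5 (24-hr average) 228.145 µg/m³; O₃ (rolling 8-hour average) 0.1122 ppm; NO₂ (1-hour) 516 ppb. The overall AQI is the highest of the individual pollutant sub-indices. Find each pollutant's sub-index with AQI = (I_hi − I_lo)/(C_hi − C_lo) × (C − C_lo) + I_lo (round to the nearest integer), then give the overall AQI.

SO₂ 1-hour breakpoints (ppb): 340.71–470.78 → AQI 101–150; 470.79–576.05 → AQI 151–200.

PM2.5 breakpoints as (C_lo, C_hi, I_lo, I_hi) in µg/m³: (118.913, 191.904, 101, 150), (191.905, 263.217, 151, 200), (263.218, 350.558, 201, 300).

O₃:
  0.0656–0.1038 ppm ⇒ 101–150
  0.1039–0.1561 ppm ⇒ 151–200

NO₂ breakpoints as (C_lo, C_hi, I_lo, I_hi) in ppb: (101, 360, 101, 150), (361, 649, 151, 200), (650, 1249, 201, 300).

SO₂: 437.34 ∈ [340.71, 470.78] ↔ index [101, 150].
101 + (437.34−340.71)·(150−101)/(470.78−340.71) = 101 + 96.63·49/130.07 ≈ 137.40, so AQI = 137.
PM2.5: 228.145 ∈ [191.905, 263.217] ↔ index [151, 200].
151 + (228.145−191.905)·(200−151)/(263.217−191.905) = 151 + 36.240·49/71.312 ≈ 175.90, so AQI = 176.
O₃: row 0.1039–0.1561 (AQI 151–200). (200−151)·(0.1122−0.1039)/(0.1561−0.1039) + 151 = 49·0.0083/0.0522 + 151 ≈ 158.79 → 159.
NO₂: 516 lies in 361–649, so I_lo=151, I_hi=200, C_lo=361, C_hi=649.
(200−151)/(649−361) × (516−361) + 151 = 49/288 × 155 + 151 ≈ 177.37 → 177.
Sub-indices: SO₂→137, PM2.5→176, O₃→159, NO₂→177. Overall AQI = max = 177; dominant pollutant is NO₂.
AQI 177: Unhealthy.

177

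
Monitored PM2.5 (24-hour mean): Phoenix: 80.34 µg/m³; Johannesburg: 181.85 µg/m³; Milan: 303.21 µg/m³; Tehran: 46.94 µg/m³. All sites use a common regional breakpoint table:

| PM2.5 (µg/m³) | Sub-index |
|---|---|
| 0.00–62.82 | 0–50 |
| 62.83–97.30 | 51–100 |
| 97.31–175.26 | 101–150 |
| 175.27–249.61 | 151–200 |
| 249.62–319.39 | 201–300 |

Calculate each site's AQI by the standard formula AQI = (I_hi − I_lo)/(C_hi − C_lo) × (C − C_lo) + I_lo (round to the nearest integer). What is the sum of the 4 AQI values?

545

Phoenix: 80.34 ∈ [62.83, 97.30] ↔ index [51, 100].
51 + (80.34−62.83)·(100−51)/(97.30−62.83) = 51 + 17.51·49/34.47 ≈ 75.89, so AQI = 76.
Johannesburg: row 175.27–249.61 (AQI 151–200). (200−151)·(181.85−175.27)/(249.61−175.27) + 151 = 49·6.58/74.34 + 151 ≈ 155.34 → 155.
Milan: row 249.62–319.39 (AQI 201–300). (300−201)·(303.21−249.62)/(319.39−249.62) + 201 = 99·53.59/69.77 + 201 ≈ 277.04 → 277.
Tehran 46.94: bracket 0.00–62.82 → index 0–50; slope 50/62.82, offset 46.94.
AQI = 0 + 50/62.82·46.94 ≈ 37.36 ⇒ 37.
AQIs: Phoenix=76, Johannesburg=155, Milan=277, Tehran=37. Sum = 76 + 155 + 277 + 37 = 545.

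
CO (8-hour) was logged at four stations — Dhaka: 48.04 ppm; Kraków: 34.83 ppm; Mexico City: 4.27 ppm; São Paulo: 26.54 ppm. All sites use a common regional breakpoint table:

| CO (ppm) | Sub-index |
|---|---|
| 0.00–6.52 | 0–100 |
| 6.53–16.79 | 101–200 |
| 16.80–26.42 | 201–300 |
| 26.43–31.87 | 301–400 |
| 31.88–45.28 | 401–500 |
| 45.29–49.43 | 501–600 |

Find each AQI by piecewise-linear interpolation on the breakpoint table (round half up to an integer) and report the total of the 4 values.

Dhaka: 48.04 lies in 45.29–49.43, so I_lo=501, I_hi=600, C_lo=45.29, C_hi=49.43.
(600−501)/(49.43−45.29) × (48.04−45.29) + 501 = 99/4.14 × 2.75 + 501 ≈ 566.76 → 567.
Kraków: 34.83 lies in 31.88–45.28, so I_lo=401, I_hi=500, C_lo=31.88, C_hi=45.28.
(500−401)/(45.28−31.88) × (34.83−31.88) + 401 = 99/13.40 × 2.95 + 401 ≈ 422.79 → 423.
Mexico City: 4.27 ∈ [0.00, 6.52] ↔ index [0, 100].
0 + (4.27−0.00)·(100−0)/(6.52−0.00) = 0 + 4.27·100/6.52 ≈ 65.49, so AQI = 65.
São Paulo: 26.54 ∈ [26.43, 31.87] ↔ index [301, 400].
301 + (26.54−26.43)·(400−301)/(31.87−26.43) = 301 + 0.11·99/5.44 ≈ 303.00, so AQI = 303.
AQIs: Dhaka=567, Kraków=423, Mexico City=65, São Paulo=303. Sum = 567 + 423 + 65 + 303 = 1358.

1358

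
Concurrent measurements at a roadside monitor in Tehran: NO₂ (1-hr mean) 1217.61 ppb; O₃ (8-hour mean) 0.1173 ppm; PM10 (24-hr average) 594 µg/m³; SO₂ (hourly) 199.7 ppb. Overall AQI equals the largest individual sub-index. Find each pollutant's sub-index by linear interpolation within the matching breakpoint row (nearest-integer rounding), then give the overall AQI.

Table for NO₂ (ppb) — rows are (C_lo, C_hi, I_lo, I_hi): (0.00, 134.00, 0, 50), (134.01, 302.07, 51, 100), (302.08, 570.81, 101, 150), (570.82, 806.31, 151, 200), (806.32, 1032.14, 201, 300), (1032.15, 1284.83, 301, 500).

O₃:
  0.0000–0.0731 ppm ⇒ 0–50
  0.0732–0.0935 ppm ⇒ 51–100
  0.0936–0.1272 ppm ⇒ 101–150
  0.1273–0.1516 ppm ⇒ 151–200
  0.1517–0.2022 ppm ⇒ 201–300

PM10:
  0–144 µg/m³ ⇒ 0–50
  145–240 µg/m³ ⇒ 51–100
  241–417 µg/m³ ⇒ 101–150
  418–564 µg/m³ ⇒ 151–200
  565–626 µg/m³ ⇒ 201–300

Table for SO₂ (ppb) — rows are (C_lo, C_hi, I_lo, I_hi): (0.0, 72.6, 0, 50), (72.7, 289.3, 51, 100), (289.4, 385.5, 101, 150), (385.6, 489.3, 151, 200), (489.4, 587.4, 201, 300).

447

NO₂: row 1032.15–1284.83 (AQI 301–500). (500−301)·(1217.61−1032.15)/(1284.83−1032.15) + 301 = 199·185.46/252.68 + 301 ≈ 447.06 → 447.
O₃: 0.1173 ∈ [0.0936, 0.1272] ↔ index [101, 150].
101 + (0.1173−0.0936)·(150−101)/(0.1272−0.0936) = 101 + 0.0237·49/0.0336 ≈ 135.56, so AQI = 136.
PM10: 594 lies in 565–626, so I_lo=201, I_hi=300, C_lo=565, C_hi=626.
(300−201)/(626−565) × (594−565) + 201 = 99/61 × 29 + 201 ≈ 248.07 → 248.
SO₂: row 72.7–289.3 (AQI 51–100). (100−51)·(199.7−72.7)/(289.3−72.7) + 51 = 49·127.0/216.6 + 51 ≈ 79.73 → 80.
Sub-indices: NO₂→447, O₃→136, PM10→248, SO₂→80. Overall AQI = max = 447; dominant pollutant is NO₂.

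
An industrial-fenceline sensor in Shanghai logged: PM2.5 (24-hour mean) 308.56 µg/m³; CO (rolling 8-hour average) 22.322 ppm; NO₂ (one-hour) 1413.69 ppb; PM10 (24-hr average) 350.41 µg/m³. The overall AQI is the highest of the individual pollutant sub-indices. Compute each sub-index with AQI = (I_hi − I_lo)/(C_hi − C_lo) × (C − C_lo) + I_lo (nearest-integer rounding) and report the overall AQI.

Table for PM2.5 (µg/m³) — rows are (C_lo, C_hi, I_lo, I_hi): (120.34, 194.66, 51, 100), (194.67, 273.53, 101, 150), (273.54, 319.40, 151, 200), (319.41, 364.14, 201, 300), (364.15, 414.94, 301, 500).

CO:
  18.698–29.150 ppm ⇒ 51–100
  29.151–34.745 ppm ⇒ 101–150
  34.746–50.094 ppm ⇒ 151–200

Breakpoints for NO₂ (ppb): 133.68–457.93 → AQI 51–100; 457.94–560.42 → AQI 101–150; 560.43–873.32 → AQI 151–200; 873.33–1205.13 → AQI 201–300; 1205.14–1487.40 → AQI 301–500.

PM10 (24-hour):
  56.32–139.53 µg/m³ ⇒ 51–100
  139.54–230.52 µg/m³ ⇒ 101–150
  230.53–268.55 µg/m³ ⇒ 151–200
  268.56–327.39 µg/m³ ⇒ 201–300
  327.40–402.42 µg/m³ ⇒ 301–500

448

PM2.5: row 273.54–319.40 (AQI 151–200). (200−151)·(308.56−273.54)/(319.40−273.54) + 151 = 49·35.02/45.86 + 151 ≈ 188.42 → 188.
CO 22.322: bracket 18.698–29.150 → index 51–100; slope 49/10.452, offset 3.624.
AQI = 51 + 49/10.452·3.624 ≈ 67.99 ⇒ 68.
NO₂ 1413.69: bracket 1205.14–1487.40 → index 301–500; slope 199/282.26, offset 208.55.
AQI = 301 + 199/282.26·208.55 ≈ 448.03 ⇒ 448.
PM10: 350.41 ∈ [327.40, 402.42] ↔ index [301, 500].
301 + (350.41−327.40)·(500−301)/(402.42−327.40) = 301 + 23.01·199/75.02 ≈ 362.04, so AQI = 362.
Sub-indices: PM2.5→188, CO→68, NO₂→448, PM10→362. Overall AQI = max = 448; dominant pollutant is NO₂.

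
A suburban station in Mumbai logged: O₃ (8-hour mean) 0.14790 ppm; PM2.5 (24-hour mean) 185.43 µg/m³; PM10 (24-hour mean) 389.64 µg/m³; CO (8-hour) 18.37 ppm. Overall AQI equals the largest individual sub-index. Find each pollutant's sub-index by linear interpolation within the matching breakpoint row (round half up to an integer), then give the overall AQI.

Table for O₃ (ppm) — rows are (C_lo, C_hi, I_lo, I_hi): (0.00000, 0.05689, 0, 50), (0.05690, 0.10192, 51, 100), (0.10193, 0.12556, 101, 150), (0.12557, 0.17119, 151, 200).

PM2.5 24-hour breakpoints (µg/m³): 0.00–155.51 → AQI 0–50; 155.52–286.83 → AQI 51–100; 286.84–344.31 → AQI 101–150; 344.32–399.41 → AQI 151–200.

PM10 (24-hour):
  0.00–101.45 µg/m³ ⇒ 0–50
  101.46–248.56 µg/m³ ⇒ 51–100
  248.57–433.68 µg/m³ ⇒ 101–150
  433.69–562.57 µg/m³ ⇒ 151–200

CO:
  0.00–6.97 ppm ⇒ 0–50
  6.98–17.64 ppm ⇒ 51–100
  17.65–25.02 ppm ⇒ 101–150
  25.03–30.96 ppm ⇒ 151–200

175

O₃ 0.14790: bracket 0.12557–0.17119 → index 151–200; slope 49/0.04562, offset 0.02233.
AQI = 151 + 49/0.04562·0.02233 ≈ 174.98 ⇒ 175.
PM2.5: row 155.52–286.83 (AQI 51–100). (100−51)·(185.43−155.52)/(286.83−155.52) + 51 = 49·29.91/131.31 + 51 ≈ 62.16 → 62.
PM10: 389.64 ∈ [248.57, 433.68] ↔ index [101, 150].
101 + (389.64−248.57)·(150−101)/(433.68−248.57) = 101 + 141.07·49/185.11 ≈ 138.34, so AQI = 138.
CO: 18.37 ∈ [17.65, 25.02] ↔ index [101, 150].
101 + (18.37−17.65)·(150−101)/(25.02−17.65) = 101 + 0.72·49/7.37 ≈ 105.79, so AQI = 106.
Sub-indices: O₃→175, PM2.5→62, PM10→138, CO→106. Overall AQI = max = 175; dominant pollutant is O₃.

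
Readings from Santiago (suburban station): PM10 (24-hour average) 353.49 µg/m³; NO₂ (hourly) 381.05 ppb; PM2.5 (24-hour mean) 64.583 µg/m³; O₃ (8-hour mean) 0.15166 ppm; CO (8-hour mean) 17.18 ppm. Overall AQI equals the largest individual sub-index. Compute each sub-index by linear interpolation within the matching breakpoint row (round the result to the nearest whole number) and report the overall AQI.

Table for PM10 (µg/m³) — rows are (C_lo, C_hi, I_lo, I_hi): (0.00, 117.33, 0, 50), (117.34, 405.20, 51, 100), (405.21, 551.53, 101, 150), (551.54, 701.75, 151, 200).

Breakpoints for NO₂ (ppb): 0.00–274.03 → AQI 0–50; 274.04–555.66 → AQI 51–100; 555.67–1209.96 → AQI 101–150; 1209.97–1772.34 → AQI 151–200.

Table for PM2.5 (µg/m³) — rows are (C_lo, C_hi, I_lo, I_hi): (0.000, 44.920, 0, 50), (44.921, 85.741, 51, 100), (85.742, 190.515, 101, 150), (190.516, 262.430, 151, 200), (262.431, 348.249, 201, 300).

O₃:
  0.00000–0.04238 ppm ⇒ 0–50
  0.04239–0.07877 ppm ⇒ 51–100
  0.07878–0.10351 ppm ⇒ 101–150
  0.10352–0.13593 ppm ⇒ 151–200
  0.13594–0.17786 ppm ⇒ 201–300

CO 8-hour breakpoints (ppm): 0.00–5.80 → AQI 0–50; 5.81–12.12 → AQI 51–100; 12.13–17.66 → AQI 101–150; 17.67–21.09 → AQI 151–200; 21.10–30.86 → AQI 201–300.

238

PM10: 353.49 lies in 117.34–405.20, so I_lo=51, I_hi=100, C_lo=117.34, C_hi=405.20.
(100−51)/(405.20−117.34) × (353.49−117.34) + 51 = 49/287.86 × 236.15 + 51 ≈ 91.20 → 91.
NO₂: 381.05 lies in 274.04–555.66, so I_lo=51, I_hi=100, C_lo=274.04, C_hi=555.66.
(100−51)/(555.66−274.04) × (381.05−274.04) + 51 = 49/281.62 × 107.01 + 51 ≈ 69.62 → 70.
PM2.5: 64.583 lies in 44.921–85.741, so I_lo=51, I_hi=100, C_lo=44.921, C_hi=85.741.
(100−51)/(85.741−44.921) × (64.583−44.921) + 51 = 49/40.820 × 19.662 + 51 ≈ 74.60 → 75.
O₃: 0.15166 lies in 0.13594–0.17786, so I_lo=201, I_hi=300, C_lo=0.13594, C_hi=0.17786.
(300−201)/(0.17786−0.13594) × (0.15166−0.13594) + 201 = 99/0.04192 × 0.01572 + 201 ≈ 238.13 → 238.
CO: 17.18 ∈ [12.13, 17.66] ↔ index [101, 150].
101 + (17.18−12.13)·(150−101)/(17.66−12.13) = 101 + 5.05·49/5.53 ≈ 145.75, so AQI = 146.
Sub-indices: PM10→91, NO₂→70, PM2.5→75, O₃→238, CO→146. Overall AQI = max = 238; dominant pollutant is O₃.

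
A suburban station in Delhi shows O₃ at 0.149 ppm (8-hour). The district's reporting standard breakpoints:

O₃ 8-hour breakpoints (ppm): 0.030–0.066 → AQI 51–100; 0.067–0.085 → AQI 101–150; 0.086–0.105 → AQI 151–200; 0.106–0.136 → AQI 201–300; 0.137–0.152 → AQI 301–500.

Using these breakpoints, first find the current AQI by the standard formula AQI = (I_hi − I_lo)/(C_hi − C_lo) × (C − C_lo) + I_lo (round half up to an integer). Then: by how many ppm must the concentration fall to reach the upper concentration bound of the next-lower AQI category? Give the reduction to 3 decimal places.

0.013

O₃: row 0.137–0.152 (AQI 301–500). (500−301)·(0.149−0.137)/(0.152−0.137) + 301 = 199·0.012/0.015 + 301 ≈ 460.20 → 460.
Current AQI 460 is in the Hazardous range (301–500). The next-lower category tops out at AQI 300, whose upper concentration bound is 0.136 ppm.
Reduction needed = 0.149 − 0.136 = 0.013 ppm.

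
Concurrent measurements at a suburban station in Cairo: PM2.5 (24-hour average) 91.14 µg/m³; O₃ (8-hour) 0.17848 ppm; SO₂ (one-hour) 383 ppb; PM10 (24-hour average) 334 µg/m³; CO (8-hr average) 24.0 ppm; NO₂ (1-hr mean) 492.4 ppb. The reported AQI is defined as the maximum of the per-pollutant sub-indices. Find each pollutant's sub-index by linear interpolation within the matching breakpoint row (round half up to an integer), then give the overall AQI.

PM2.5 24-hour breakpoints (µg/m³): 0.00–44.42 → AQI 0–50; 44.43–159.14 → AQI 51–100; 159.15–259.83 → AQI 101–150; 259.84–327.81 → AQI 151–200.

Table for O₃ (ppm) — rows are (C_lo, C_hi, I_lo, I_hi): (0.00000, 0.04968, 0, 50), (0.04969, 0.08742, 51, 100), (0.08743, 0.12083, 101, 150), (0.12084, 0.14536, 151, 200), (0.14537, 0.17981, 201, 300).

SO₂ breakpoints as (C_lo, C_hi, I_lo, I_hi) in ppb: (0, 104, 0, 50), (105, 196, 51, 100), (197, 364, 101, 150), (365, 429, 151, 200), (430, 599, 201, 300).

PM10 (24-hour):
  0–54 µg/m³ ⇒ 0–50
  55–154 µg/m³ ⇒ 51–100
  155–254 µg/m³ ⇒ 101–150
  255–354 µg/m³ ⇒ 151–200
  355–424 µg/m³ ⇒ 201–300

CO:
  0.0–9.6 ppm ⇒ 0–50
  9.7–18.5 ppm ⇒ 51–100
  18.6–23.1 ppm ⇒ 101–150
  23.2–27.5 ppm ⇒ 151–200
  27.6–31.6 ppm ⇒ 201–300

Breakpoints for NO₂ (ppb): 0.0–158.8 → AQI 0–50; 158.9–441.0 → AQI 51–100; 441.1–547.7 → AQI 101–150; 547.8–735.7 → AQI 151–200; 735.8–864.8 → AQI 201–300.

296

PM2.5 91.14: bracket 44.43–159.14 → index 51–100; slope 49/114.71, offset 46.71.
AQI = 51 + 49/114.71·46.71 ≈ 70.95 ⇒ 71.
O₃ 0.17848: bracket 0.14537–0.17981 → index 201–300; slope 99/0.03444, offset 0.03311.
AQI = 201 + 99/0.03444·0.03311 ≈ 296.18 ⇒ 296.
SO₂: 383 lies in 365–429, so I_lo=151, I_hi=200, C_lo=365, C_hi=429.
(200−151)/(429−365) × (383−365) + 151 = 49/64 × 18 + 151 ≈ 164.78 → 165.
PM10: 334 lies in 255–354, so I_lo=151, I_hi=200, C_lo=255, C_hi=354.
(200−151)/(354−255) × (334−255) + 151 = 49/99 × 79 + 151 ≈ 190.10 → 190.
CO: row 23.2–27.5 (AQI 151–200). (200−151)·(24.0−23.2)/(27.5−23.2) + 151 = 49·0.8/4.3 + 151 ≈ 160.12 → 160.
NO₂: 492.4 ∈ [441.1, 547.7] ↔ index [101, 150].
101 + (492.4−441.1)·(150−101)/(547.7−441.1) = 101 + 51.3·49/106.6 ≈ 124.58, so AQI = 125.
Sub-indices: PM2.5→71, O₃→296, SO₂→165, PM10→190, CO→160, NO₂→125. Overall AQI = max = 296; dominant pollutant is O₃.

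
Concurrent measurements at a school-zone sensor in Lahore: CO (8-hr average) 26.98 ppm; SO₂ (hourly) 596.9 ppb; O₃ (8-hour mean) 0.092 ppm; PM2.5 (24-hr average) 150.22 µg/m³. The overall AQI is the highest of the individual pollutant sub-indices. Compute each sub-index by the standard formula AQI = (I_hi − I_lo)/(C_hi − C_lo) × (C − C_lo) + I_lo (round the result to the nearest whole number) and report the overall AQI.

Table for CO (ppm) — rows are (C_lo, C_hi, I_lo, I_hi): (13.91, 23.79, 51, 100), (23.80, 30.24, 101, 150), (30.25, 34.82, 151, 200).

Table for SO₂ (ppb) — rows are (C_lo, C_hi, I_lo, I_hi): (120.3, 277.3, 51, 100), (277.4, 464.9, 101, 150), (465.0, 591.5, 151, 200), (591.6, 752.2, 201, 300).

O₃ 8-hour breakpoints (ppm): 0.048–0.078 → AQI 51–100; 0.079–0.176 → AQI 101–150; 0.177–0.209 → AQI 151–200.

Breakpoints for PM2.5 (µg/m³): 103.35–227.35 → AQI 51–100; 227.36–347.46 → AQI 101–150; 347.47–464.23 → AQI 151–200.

204

CO: row 23.80–30.24 (AQI 101–150). (150−101)·(26.98−23.80)/(30.24−23.80) + 101 = 49·3.18/6.44 + 101 ≈ 125.20 → 125.
SO₂: row 591.6–752.2 (AQI 201–300). (300−201)·(596.9−591.6)/(752.2−591.6) + 201 = 99·5.3/160.6 + 201 ≈ 204.27 → 204.
O₃: 0.092 ∈ [0.079, 0.176] ↔ index [101, 150].
101 + (0.092−0.079)·(150−101)/(0.176−0.079) = 101 + 0.013·49/0.097 ≈ 107.57, so AQI = 108.
PM2.5: 150.22 ∈ [103.35, 227.35] ↔ index [51, 100].
51 + (150.22−103.35)·(100−51)/(227.35−103.35) = 51 + 46.87·49/124.00 ≈ 69.52, so AQI = 70.
Sub-indices: CO→125, SO₂→204, O₃→108, PM2.5→70. Overall AQI = max = 204; dominant pollutant is SO₂.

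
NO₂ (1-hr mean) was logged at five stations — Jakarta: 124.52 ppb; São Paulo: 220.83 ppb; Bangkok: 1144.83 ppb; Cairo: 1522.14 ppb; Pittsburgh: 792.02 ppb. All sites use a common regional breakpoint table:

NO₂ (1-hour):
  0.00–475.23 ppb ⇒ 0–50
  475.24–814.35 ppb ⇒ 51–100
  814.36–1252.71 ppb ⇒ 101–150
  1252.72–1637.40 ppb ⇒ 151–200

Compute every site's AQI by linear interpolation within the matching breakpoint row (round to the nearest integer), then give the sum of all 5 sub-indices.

456

Jakarta: row 0.00–475.23 (AQI 0–50). (50−0)·(124.52−0.00)/(475.23−0.00) + 0 = 50·124.52/475.23 + 0 ≈ 13.10 → 13.
São Paulo: 220.83 ∈ [0.00, 475.23] ↔ index [0, 50].
0 + (220.83−0.00)·(50−0)/(475.23−0.00) = 0 + 220.83·50/475.23 ≈ 23.23, so AQI = 23.
Bangkok 1144.83: bracket 814.36–1252.71 → index 101–150; slope 49/438.35, offset 330.47.
AQI = 101 + 49/438.35·330.47 ≈ 137.94 ⇒ 138.
Cairo: row 1252.72–1637.40 (AQI 151–200). (200−151)·(1522.14−1252.72)/(1637.40−1252.72) + 151 = 49·269.42/384.68 + 151 ≈ 185.32 → 185.
Pittsburgh: row 475.24–814.35 (AQI 51–100). (100−51)·(792.02−475.24)/(814.35−475.24) + 51 = 49·316.78/339.11 + 51 ≈ 96.77 → 97.
AQIs: Jakarta=13, São Paulo=23, Bangkok=138, Cairo=185, Pittsburgh=97. Sum = 13 + 23 + 138 + 185 + 97 = 456.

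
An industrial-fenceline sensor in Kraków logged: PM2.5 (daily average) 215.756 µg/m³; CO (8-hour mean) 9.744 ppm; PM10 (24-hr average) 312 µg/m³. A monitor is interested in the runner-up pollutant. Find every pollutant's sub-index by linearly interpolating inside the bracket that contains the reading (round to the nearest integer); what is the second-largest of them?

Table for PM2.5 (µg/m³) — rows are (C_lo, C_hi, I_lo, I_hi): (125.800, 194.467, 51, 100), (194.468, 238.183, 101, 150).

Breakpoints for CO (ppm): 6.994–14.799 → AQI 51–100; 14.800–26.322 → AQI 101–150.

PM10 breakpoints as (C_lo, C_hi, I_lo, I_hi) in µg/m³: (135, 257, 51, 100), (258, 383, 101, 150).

PM2.5 215.756: bracket 194.468–238.183 → index 101–150; slope 49/43.715, offset 21.288.
AQI = 101 + 49/43.715·21.288 ≈ 124.86 ⇒ 125.
CO: 9.744 ∈ [6.994, 14.799] ↔ index [51, 100].
51 + (9.744−6.994)·(100−51)/(14.799−6.994) = 51 + 2.750·49/7.805 ≈ 68.26, so AQI = 68.
PM10: row 258–383 (AQI 101–150). (150−101)·(312−258)/(383−258) + 101 = 49·54/125 + 101 ≈ 122.17 → 122.
Sub-indices: PM2.5→125, CO→68, PM10→122. Ranked high→low: 125, 122, 68. Second-highest sub-index = 122.

122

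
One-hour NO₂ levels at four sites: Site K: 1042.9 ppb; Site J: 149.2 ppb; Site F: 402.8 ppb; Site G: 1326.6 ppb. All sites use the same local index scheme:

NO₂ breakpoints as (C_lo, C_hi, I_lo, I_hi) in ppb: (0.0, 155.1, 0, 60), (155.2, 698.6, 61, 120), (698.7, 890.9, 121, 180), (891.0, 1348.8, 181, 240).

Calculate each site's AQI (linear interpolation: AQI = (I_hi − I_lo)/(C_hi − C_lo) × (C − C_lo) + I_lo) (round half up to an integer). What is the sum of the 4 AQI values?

584

Site K 1042.9: bracket 891.0–1348.8 → index 181–240; slope 59/457.8, offset 151.9.
AQI = 181 + 59/457.8·151.9 ≈ 200.58 ⇒ 201.
Site J: 149.2 lies in 0.0–155.1, so I_lo=0, I_hi=60, C_lo=0.0, C_hi=155.1.
(60−0)/(155.1−0.0) × (149.2−0.0) + 0 = 60/155.1 × 149.2 + 0 ≈ 57.72 → 58.
Site F 402.8: bracket 155.2–698.6 → index 61–120; slope 59/543.4, offset 247.6.
AQI = 61 + 59/543.4·247.6 ≈ 87.88 ⇒ 88.
Site G: 1326.6 lies in 891.0–1348.8, so I_lo=181, I_hi=240, C_lo=891.0, C_hi=1348.8.
(240−181)/(1348.8−891.0) × (1326.6−891.0) + 181 = 59/457.8 × 435.6 + 181 ≈ 237.14 → 237.
AQIs: Site K=201, Site J=58, Site F=88, Site G=237. Sum = 201 + 58 + 88 + 237 = 584.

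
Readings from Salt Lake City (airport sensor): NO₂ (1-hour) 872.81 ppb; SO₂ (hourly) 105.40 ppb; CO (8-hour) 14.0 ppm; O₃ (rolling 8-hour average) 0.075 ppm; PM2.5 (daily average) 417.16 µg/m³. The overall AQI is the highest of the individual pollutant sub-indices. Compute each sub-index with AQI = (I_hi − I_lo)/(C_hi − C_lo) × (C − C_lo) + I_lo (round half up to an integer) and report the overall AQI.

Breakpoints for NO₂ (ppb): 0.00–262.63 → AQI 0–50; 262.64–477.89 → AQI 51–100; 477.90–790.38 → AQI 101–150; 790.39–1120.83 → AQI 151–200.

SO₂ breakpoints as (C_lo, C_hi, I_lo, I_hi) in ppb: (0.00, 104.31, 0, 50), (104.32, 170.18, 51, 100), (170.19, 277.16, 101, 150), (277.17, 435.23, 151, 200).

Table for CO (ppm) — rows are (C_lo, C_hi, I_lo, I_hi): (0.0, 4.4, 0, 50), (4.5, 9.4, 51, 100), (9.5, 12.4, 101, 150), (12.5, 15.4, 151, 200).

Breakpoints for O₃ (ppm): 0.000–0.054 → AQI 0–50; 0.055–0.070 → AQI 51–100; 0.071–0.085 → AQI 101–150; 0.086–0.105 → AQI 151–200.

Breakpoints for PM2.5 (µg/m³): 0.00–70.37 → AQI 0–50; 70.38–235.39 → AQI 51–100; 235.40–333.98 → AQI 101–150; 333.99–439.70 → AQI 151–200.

NO₂: 872.81 ∈ [790.39, 1120.83] ↔ index [151, 200].
151 + (872.81−790.39)·(200−151)/(1120.83−790.39) = 151 + 82.42·49/330.44 ≈ 163.22, so AQI = 163.
SO₂ 105.40: bracket 104.32–170.18 → index 51–100; slope 49/65.86, offset 1.08.
AQI = 51 + 49/65.86·1.08 ≈ 51.80 ⇒ 52.
CO: 14.0 ∈ [12.5, 15.4] ↔ index [151, 200].
151 + (14.0−12.5)·(200−151)/(15.4−12.5) = 151 + 1.5·49/2.9 ≈ 176.34, so AQI = 176.
O₃: 0.075 lies in 0.071–0.085, so I_lo=101, I_hi=150, C_lo=0.071, C_hi=0.085.
(150−101)/(0.085−0.071) × (0.075−0.071) + 101 = 49/0.014 × 0.004 + 101 ≈ 115.00 → 115.
PM2.5: 417.16 ∈ [333.99, 439.70] ↔ index [151, 200].
151 + (417.16−333.99)·(200−151)/(439.70−333.99) = 151 + 83.17·49/105.71 ≈ 189.55, so AQI = 190.
Sub-indices: NO₂→163, SO₂→52, CO→176, O₃→115, PM2.5→190. Overall AQI = max = 190; dominant pollutant is PM2.5.
AQI 190: Unhealthy.

190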